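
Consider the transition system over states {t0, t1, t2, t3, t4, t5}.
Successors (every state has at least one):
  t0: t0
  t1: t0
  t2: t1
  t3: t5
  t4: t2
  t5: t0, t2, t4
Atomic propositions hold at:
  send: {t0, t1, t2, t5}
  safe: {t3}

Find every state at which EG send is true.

EG send: greatest fixpoint, start Z0 = {t0, t1, t2, t5}, keep only states in Sat with some successor in Z. Already a fixed point.
Sat(EG send) = {t0, t1, t2, t5}

{t0, t1, t2, t5}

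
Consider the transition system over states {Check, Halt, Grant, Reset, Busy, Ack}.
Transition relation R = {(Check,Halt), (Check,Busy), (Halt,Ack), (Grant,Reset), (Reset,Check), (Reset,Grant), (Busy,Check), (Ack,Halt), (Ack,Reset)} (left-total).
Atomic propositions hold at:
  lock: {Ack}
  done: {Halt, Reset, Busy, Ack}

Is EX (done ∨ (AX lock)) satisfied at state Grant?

Sat(AX lock) = {s : every successor in {Ack}} = {Halt}
Sat(done ∨ (AX lock)) = {Halt, Reset, Busy, Ack}
Sat(EX (done ∨ (AX lock))) = {s : some successor in {Halt, Reset, Busy, Ack}} = {Check, Halt, Grant, Ack}
Grant ∈ Sat(EX (done ∨ (AX lock))) = {Check, Halt, Grant, Ack}, so the formula holds at Grant.

Yes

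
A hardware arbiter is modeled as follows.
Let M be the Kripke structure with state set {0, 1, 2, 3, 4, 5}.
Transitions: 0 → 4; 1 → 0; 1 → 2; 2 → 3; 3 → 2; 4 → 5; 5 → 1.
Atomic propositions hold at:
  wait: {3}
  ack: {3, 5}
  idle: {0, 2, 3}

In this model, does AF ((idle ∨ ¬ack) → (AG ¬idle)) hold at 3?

No

Sat(¬ack) = {0, 1, 2, 4}
Sat(idle ∨ ¬ack) = {0, 1, 2, 3, 4}
Sat(¬idle) = {1, 4, 5}
AG ¬idle: greatest fixpoint, start Z0 = {1, 4, 5}, keep only states in Sat with every successor in Z. Z1 = {4, 5}; Z2 = {4}; Z3 = ∅; fixed.
Sat(AG ¬idle) = ∅
Sat((idle ∨ ¬ack) → (AG ¬idle)) = {5}
AF ((idle ∨ ¬ack) → (AG ¬idle)): least fixpoint, start Z0 = {5}, add states with every successor in Z. Z1 = {4, 5}; Z2 = {0, 4, 5}; fixed.
Sat(AF ((idle ∨ ¬ack) → (AG ¬idle))) = {0, 4, 5}
3 ∉ Sat(AF ((idle ∨ ¬ack) → (AG ¬idle))) = {0, 4, 5}, so the formula does not hold at 3.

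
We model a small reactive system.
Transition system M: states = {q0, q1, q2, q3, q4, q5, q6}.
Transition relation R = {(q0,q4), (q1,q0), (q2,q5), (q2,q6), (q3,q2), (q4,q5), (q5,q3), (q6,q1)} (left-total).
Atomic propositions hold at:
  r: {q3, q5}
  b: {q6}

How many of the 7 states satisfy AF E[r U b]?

1

E[r U b]: least fixpoint, start Z0 = Sat(b) = {q6}, add states in Sat(r) with some successor in Z. Already a fixed point.
Sat(E[r U b]) = {q6}
AF E[r U b]: least fixpoint, start Z0 = {q6}, add states with every successor in Z. Already a fixed point.
Sat(AF E[r U b]) = {q6}
|Sat(AF E[r U b])| = |{q6}| = 1.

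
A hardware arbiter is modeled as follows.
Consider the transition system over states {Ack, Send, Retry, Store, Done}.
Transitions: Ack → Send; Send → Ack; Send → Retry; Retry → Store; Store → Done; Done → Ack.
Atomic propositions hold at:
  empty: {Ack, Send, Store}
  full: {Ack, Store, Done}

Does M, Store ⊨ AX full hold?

Yes

Sat(AX full) = {s : every successor in {Ack, Store, Done}} = {Retry, Store, Done}
Store ∈ Sat(AX full) = {Retry, Store, Done}, so the formula holds at Store.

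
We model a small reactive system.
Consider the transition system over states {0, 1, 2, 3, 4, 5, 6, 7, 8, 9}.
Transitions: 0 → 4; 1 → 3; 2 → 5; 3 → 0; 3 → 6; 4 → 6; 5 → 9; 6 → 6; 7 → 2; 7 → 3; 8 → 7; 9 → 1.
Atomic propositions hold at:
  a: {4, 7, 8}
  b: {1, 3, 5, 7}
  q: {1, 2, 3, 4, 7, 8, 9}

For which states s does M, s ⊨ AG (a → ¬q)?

{6}

Sat(¬q) = {0, 5, 6}
Sat(a → ¬q) = {0, 1, 2, 3, 5, 6, 9}
AG (a → ¬q): greatest fixpoint, start Z0 = {0, 1, 2, 3, 5, 6, 9}, keep only states in Sat with every successor in Z. Z1 = {1, 2, 3, 5, 6, 9}; Z2 = {1, 2, 5, 6, 9}; Z3 = {2, 5, 6, 9}; Z4 = {2, 5, 6}; Z5 = {2, 6}; Z6 = {6}; fixed.
Sat(AG (a → ¬q)) = {6}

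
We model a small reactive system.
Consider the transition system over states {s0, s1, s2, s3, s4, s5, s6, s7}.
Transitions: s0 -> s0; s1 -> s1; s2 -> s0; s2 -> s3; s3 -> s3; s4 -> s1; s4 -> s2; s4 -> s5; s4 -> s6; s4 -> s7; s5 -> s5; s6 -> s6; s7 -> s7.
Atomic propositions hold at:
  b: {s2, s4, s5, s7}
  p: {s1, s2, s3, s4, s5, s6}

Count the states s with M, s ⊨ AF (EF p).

6

EF p: least fixpoint, start Z0 = {s1, s2, s3, s4, s5, s6}, add states with some successor in Z. Already a fixed point.
Sat(EF p) = {s1, s2, s3, s4, s5, s6}
AF (EF p): least fixpoint, start Z0 = {s1, s2, s3, s4, s5, s6}, add states with every successor in Z. Already a fixed point.
Sat(AF (EF p)) = {s1, s2, s3, s4, s5, s6}
|Sat(AF (EF p))| = |{s1, s2, s3, s4, s5, s6}| = 6.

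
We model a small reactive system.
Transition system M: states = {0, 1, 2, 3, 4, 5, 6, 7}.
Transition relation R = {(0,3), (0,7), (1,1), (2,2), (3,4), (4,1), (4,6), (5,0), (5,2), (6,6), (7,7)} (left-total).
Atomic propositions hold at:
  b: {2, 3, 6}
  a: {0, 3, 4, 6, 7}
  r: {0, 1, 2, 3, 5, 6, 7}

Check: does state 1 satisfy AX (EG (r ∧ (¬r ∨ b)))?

Sat(¬r) = {4}
Sat(¬r ∨ b) = {2, 3, 4, 6}
Sat(r ∧ (¬r ∨ b)) = {2, 3, 6}
EG (r ∧ (¬r ∨ b)): greatest fixpoint, start Z0 = {2, 3, 6}, keep only states in Sat with some successor in Z. Z1 = {2, 6}; fixed.
Sat(EG (r ∧ (¬r ∨ b))) = {2, 6}
Sat(AX (EG (r ∧ (¬r ∨ b)))) = {s : every successor in {2, 6}} = {2, 6}
1 ∉ Sat(AX (EG (r ∧ (¬r ∨ b)))) = {2, 6}, so the formula does not hold at 1.

No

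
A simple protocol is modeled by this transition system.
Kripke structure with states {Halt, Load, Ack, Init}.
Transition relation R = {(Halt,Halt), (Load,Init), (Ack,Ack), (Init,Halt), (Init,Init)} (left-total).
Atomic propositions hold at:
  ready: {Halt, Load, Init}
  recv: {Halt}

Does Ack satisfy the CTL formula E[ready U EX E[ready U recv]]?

E[ready U recv]: least fixpoint, start Z0 = Sat(recv) = {Halt}, add states in Sat(ready) with some successor in Z. Z1 = {Halt, Init}; Z2 = {Halt, Load, Init}; fixed.
Sat(E[ready U recv]) = {Halt, Load, Init}
Sat(EX E[ready U recv]) = {s : some successor in {Halt, Load, Init}} = {Halt, Load, Init}
E[ready U EX E[ready U recv]]: least fixpoint, start Z0 = Sat(EX E[ready U recv]) = {Halt, Load, Init}, add states in Sat(ready) with some successor in Z. Already a fixed point.
Sat(E[ready U EX E[ready U recv]]) = {Halt, Load, Init}
Ack ∉ Sat(E[ready U EX E[ready U recv]]) = {Halt, Load, Init}, so the formula does not hold at Ack.

No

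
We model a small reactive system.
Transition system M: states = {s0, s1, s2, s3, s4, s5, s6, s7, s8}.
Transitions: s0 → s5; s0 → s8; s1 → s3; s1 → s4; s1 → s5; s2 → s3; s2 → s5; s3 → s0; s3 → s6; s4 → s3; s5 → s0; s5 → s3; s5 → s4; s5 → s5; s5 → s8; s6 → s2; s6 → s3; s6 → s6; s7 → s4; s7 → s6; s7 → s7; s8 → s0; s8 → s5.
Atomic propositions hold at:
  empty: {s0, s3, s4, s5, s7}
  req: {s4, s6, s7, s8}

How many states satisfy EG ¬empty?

Sat(¬empty) = {s1, s2, s6, s8}
EG ¬empty: greatest fixpoint, start Z0 = {s1, s2, s6, s8}, keep only states in Sat with some successor in Z. Z1 = {s6}; fixed.
Sat(EG ¬empty) = {s6}
|Sat(EG ¬empty)| = |{s6}| = 1.

1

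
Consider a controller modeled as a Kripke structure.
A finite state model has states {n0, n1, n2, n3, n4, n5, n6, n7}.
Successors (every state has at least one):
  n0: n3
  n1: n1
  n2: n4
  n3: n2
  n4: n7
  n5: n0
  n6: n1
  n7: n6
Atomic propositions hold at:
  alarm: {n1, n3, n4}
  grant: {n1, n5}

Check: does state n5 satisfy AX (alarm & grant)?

No

Sat(alarm & grant) = {n1}
Sat(AX (alarm & grant)) = {s : every successor in {n1}} = {n1, n6}
n5 ∉ Sat(AX (alarm & grant)) = {n1, n6}, so the formula does not hold at n5.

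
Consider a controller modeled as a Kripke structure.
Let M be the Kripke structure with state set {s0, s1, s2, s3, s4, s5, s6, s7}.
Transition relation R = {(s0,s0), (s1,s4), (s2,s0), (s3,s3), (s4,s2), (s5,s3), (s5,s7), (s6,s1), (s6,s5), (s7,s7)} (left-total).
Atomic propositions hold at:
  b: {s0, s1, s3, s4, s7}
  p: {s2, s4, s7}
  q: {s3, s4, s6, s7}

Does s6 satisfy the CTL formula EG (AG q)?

No

AG q: greatest fixpoint, start Z0 = {s3, s4, s6, s7}, keep only states in Sat with every successor in Z. Z1 = {s3, s7}; fixed.
Sat(AG q) = {s3, s7}
EG (AG q): greatest fixpoint, start Z0 = {s3, s7}, keep only states in Sat with some successor in Z. Already a fixed point.
Sat(EG (AG q)) = {s3, s7}
s6 ∉ Sat(EG (AG q)) = {s3, s7}, so the formula does not hold at s6.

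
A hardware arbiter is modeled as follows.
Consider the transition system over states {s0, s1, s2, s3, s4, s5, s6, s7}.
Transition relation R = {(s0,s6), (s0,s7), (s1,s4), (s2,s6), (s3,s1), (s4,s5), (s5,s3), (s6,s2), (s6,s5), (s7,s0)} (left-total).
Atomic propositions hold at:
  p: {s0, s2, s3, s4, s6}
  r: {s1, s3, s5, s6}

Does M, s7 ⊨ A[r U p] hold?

A[r U p]: least fixpoint, start Z0 = Sat(p) = {s0, s2, s3, s4, s6}, add states in Sat(r) with every successor in Z. Z1 = {s0, s1, s2, s3, s4, s5, s6}; fixed.
Sat(A[r U p]) = {s0, s1, s2, s3, s4, s5, s6}
s7 ∉ Sat(A[r U p]) = {s0, s1, s2, s3, s4, s5, s6}, so the formula does not hold at s7.

No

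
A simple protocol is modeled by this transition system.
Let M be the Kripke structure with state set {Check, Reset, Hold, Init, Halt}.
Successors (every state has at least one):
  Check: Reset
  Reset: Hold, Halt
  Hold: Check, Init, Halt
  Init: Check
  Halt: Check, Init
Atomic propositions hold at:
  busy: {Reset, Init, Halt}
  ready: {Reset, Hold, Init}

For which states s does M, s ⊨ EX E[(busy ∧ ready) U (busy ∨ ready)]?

Sat(busy ∧ ready) = {Reset, Init}
Sat(busy ∨ ready) = {Reset, Hold, Init, Halt}
E[(busy ∧ ready) U (busy ∨ ready)]: least fixpoint, start Z0 = Sat((busy ∨ ready)) = {Reset, Hold, Init, Halt}, add states in Sat(busy ∧ ready) with some successor in Z. Already a fixed point.
Sat(E[(busy ∧ ready) U (busy ∨ ready)]) = {Reset, Hold, Init, Halt}
Sat(EX E[(busy ∧ ready) U (busy ∨ ready)]) = {s : some successor in {Reset, Hold, Init, Halt}} = {Check, Reset, Hold, Halt}

{Check, Reset, Hold, Halt}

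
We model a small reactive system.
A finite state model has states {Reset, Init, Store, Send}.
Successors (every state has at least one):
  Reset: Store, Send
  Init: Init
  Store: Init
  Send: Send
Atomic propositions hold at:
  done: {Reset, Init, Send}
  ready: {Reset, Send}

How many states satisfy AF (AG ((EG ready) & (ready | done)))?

1

EG ready: greatest fixpoint, start Z0 = {Reset, Send}, keep only states in Sat with some successor in Z. Already a fixed point.
Sat(EG ready) = {Reset, Send}
Sat(ready | done) = {Reset, Init, Send}
Sat((EG ready) & (ready | done)) = {Reset, Send}
AG ((EG ready) & (ready | done)): greatest fixpoint, start Z0 = {Reset, Send}, keep only states in Sat with every successor in Z. Z1 = {Send}; fixed.
Sat(AG ((EG ready) & (ready | done))) = {Send}
AF (AG ((EG ready) & (ready | done))): least fixpoint, start Z0 = {Send}, add states with every successor in Z. Already a fixed point.
Sat(AF (AG ((EG ready) & (ready | done)))) = {Send}
|Sat(AF (AG ((EG ready) & (ready | done))))| = |{Send}| = 1.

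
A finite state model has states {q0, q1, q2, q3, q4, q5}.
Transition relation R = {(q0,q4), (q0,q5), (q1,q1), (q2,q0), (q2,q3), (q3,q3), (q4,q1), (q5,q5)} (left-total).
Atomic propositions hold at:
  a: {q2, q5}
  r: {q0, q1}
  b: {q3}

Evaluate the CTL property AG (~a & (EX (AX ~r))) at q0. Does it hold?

Sat(~a) = {q0, q1, q3, q4}
Sat(~r) = {q2, q3, q4, q5}
Sat(AX ~r) = {s : every successor in {q2, q3, q4, q5}} = {q0, q3, q5}
Sat(EX (AX ~r)) = {s : some successor in {q0, q3, q5}} = {q0, q2, q3, q5}
Sat(~a & (EX (AX ~r))) = {q0, q3}
AG (~a & (EX (AX ~r))): greatest fixpoint, start Z0 = {q0, q3}, keep only states in Sat with every successor in Z. Z1 = {q3}; fixed.
Sat(AG (~a & (EX (AX ~r)))) = {q3}
q0 ∉ Sat(AG (~a & (EX (AX ~r)))) = {q3}, so the formula does not hold at q0.

No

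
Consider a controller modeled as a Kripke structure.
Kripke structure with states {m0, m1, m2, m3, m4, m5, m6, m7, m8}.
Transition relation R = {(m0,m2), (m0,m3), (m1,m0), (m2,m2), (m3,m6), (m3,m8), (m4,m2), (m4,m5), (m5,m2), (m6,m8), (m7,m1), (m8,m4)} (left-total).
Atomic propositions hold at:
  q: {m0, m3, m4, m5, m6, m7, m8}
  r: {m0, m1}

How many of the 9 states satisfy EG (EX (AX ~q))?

Sat(~q) = {m1, m2}
Sat(AX ~q) = {s : every successor in {m1, m2}} = {m2, m5, m7}
Sat(EX (AX ~q)) = {s : some successor in {m2, m5, m7}} = {m0, m2, m4, m5}
EG (EX (AX ~q)): greatest fixpoint, start Z0 = {m0, m2, m4, m5}, keep only states in Sat with some successor in Z. Already a fixed point.
Sat(EG (EX (AX ~q))) = {m0, m2, m4, m5}
|Sat(EG (EX (AX ~q)))| = |{m0, m2, m4, m5}| = 4.

4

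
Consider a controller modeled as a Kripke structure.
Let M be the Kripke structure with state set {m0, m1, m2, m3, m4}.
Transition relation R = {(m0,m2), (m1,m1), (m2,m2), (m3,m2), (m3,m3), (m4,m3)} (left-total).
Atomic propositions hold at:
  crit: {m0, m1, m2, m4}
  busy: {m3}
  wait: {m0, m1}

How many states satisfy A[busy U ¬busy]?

Sat(¬busy) = {m0, m1, m2, m4}
A[busy U ¬busy]: least fixpoint, start Z0 = Sat(¬busy) = {m0, m1, m2, m4}, add states in Sat(busy) with every successor in Z. Already a fixed point.
Sat(A[busy U ¬busy]) = {m0, m1, m2, m4}
|Sat(A[busy U ¬busy])| = |{m0, m1, m2, m4}| = 4.

4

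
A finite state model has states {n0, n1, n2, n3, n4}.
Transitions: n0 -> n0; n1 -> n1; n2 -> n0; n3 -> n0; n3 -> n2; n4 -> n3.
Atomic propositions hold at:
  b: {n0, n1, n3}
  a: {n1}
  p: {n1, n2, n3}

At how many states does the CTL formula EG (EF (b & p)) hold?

Sat(b & p) = {n1, n3}
EF (b & p): least fixpoint, start Z0 = {n1, n3}, add states with some successor in Z. Z1 = {n1, n3, n4}; fixed.
Sat(EF (b & p)) = {n1, n3, n4}
EG (EF (b & p)): greatest fixpoint, start Z0 = {n1, n3, n4}, keep only states in Sat with some successor in Z. Z1 = {n1, n4}; Z2 = {n1}; fixed.
Sat(EG (EF (b & p))) = {n1}
|Sat(EG (EF (b & p)))| = |{n1}| = 1.

1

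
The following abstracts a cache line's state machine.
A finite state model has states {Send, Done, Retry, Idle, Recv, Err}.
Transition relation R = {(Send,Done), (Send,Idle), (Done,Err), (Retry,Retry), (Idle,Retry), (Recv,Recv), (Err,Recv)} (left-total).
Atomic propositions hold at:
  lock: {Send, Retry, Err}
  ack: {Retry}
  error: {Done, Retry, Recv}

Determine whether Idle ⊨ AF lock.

Yes

AF lock: least fixpoint, start Z0 = {Send, Retry, Err}, add states with every successor in Z. Z1 = {Send, Done, Retry, Idle, Err}; fixed.
Sat(AF lock) = {Send, Done, Retry, Idle, Err}
Idle ∈ Sat(AF lock) = {Send, Done, Retry, Idle, Err}, so the formula holds at Idle.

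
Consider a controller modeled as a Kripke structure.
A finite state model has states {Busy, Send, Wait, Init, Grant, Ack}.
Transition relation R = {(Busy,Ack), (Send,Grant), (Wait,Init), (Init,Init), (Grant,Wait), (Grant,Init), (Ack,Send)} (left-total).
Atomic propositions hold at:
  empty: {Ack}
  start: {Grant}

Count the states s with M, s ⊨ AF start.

4

AF start: least fixpoint, start Z0 = {Grant}, add states with every successor in Z. Z1 = {Send, Grant}; Z2 = {Send, Grant, Ack}; Z3 = {Busy, Send, Grant, Ack}; fixed.
Sat(AF start) = {Busy, Send, Grant, Ack}
|Sat(AF start)| = |{Busy, Send, Grant, Ack}| = 4.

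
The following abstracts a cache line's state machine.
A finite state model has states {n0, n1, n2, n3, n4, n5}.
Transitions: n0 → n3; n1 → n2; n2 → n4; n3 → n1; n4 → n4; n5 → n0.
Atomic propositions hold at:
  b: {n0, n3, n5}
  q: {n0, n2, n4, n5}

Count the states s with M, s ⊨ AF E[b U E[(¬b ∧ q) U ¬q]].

4

Sat(¬b) = {n1, n2, n4}
Sat(¬b ∧ q) = {n2, n4}
Sat(¬q) = {n1, n3}
E[(¬b ∧ q) U ¬q]: least fixpoint, start Z0 = Sat(¬q) = {n1, n3}, add states in Sat(¬b ∧ q) with some successor in Z. Already a fixed point.
Sat(E[(¬b ∧ q) U ¬q]) = {n1, n3}
E[b U E[(¬b ∧ q) U ¬q]]: least fixpoint, start Z0 = Sat(E[(¬b ∧ q) U ¬q]) = {n1, n3}, add states in Sat(b) with some successor in Z. Z1 = {n0, n1, n3}; Z2 = {n0, n1, n3, n5}; fixed.
Sat(E[b U E[(¬b ∧ q) U ¬q]]) = {n0, n1, n3, n5}
AF E[b U E[(¬b ∧ q) U ¬q]]: least fixpoint, start Z0 = {n0, n1, n3, n5}, add states with every successor in Z. Already a fixed point.
Sat(AF E[b U E[(¬b ∧ q) U ¬q]]) = {n0, n1, n3, n5}
|Sat(AF E[b U E[(¬b ∧ q) U ¬q]])| = |{n0, n1, n3, n5}| = 4.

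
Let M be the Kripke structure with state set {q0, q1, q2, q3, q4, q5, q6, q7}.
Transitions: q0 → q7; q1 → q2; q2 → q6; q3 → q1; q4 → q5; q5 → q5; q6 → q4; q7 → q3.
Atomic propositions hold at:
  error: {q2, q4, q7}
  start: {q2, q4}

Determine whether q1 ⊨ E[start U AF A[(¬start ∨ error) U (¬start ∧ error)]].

No

Sat(¬start) = {q0, q1, q3, q5, q6, q7}
Sat(¬start ∨ error) = {q0, q1, q2, q3, q4, q5, q6, q7}
Sat(¬start ∧ error) = {q7}
A[(¬start ∨ error) U (¬start ∧ error)]: least fixpoint, start Z0 = Sat((¬start ∧ error)) = {q7}, add states in Sat(¬start ∨ error) with every successor in Z. Z1 = {q0, q7}; fixed.
Sat(A[(¬start ∨ error) U (¬start ∧ error)]) = {q0, q7}
AF A[(¬start ∨ error) U (¬start ∧ error)]: least fixpoint, start Z0 = {q0, q7}, add states with every successor in Z. Already a fixed point.
Sat(AF A[(¬start ∨ error) U (¬start ∧ error)]) = {q0, q7}
E[start U AF A[(¬start ∨ error) U (¬start ∧ error)]]: least fixpoint, start Z0 = Sat(AF A[(¬start ∨ error) U (¬start ∧ error)]) = {q0, q7}, add states in Sat(start) with some successor in Z. Already a fixed point.
Sat(E[start U AF A[(¬start ∨ error) U (¬start ∧ error)]]) = {q0, q7}
q1 ∉ Sat(E[start U AF A[(¬start ∨ error) U (¬start ∧ error)]]) = {q0, q7}, so the formula does not hold at q1.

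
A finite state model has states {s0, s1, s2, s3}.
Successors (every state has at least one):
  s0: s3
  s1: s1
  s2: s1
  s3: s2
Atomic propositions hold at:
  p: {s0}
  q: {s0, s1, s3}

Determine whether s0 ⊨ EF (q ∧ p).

Yes

Sat(q ∧ p) = {s0}
EF (q ∧ p): least fixpoint, start Z0 = {s0}, add states with some successor in Z. Already a fixed point.
Sat(EF (q ∧ p)) = {s0}
s0 ∈ Sat(EF (q ∧ p)) = {s0}, so the formula holds at s0.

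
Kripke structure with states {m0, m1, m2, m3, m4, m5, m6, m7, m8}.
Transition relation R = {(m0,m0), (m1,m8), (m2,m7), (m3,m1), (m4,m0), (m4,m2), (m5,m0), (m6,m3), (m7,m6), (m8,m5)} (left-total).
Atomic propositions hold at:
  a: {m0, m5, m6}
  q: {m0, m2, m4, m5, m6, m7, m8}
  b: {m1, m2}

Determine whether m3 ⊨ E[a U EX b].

Sat(EX b) = {s : some successor in {m1, m2}} = {m3, m4}
E[a U EX b]: least fixpoint, start Z0 = Sat(EX b) = {m3, m4}, add states in Sat(a) with some successor in Z. Z1 = {m3, m4, m6}; fixed.
Sat(E[a U EX b]) = {m3, m4, m6}
m3 ∈ Sat(E[a U EX b]) = {m3, m4, m6}, so the formula holds at m3.

Yes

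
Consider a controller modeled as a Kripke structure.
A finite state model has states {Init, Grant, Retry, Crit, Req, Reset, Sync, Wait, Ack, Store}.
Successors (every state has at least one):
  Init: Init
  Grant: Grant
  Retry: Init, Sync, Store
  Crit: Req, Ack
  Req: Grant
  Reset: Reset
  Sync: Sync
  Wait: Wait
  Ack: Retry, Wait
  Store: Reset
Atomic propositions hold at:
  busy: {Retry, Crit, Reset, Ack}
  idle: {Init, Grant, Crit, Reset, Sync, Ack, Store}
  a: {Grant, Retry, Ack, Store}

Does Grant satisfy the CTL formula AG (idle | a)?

Sat(idle | a) = {Init, Grant, Retry, Crit, Reset, Sync, Ack, Store}
AG (idle | a): greatest fixpoint, start Z0 = {Init, Grant, Retry, Crit, Reset, Sync, Ack, Store}, keep only states in Sat with every successor in Z. Z1 = {Init, Grant, Retry, Reset, Sync, Store}; fixed.
Sat(AG (idle | a)) = {Init, Grant, Retry, Reset, Sync, Store}
Grant ∈ Sat(AG (idle | a)) = {Init, Grant, Retry, Reset, Sync, Store}, so the formula holds at Grant.

Yes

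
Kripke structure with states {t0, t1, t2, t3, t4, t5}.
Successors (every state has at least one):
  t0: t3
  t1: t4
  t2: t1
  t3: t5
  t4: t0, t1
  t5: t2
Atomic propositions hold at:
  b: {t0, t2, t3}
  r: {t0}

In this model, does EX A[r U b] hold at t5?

A[r U b]: least fixpoint, start Z0 = Sat(b) = {t0, t2, t3}, add states in Sat(r) with every successor in Z. Already a fixed point.
Sat(A[r U b]) = {t0, t2, t3}
Sat(EX A[r U b]) = {s : some successor in {t0, t2, t3}} = {t0, t4, t5}
t5 ∈ Sat(EX A[r U b]) = {t0, t4, t5}, so the formula holds at t5.

Yes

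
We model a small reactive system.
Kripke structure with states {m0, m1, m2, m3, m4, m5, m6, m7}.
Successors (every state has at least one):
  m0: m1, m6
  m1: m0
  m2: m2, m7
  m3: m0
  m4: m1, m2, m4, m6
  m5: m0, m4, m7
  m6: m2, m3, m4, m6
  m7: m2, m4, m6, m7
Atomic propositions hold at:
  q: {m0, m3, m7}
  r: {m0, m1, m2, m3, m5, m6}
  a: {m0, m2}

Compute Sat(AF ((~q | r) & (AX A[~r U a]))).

{m1, m3}

Sat(~q) = {m1, m2, m4, m5, m6}
Sat(~q | r) = {m0, m1, m2, m3, m4, m5, m6}
Sat(~r) = {m4, m7}
A[~r U a]: least fixpoint, start Z0 = Sat(a) = {m0, m2}, add states in Sat(~r) with every successor in Z. Already a fixed point.
Sat(A[~r U a]) = {m0, m2}
Sat(AX A[~r U a]) = {s : every successor in {m0, m2}} = {m1, m3}
Sat((~q | r) & (AX A[~r U a])) = {m1, m3}
AF ((~q | r) & (AX A[~r U a])): least fixpoint, start Z0 = {m1, m3}, add states with every successor in Z. Already a fixed point.
Sat(AF ((~q | r) & (AX A[~r U a]))) = {m1, m3}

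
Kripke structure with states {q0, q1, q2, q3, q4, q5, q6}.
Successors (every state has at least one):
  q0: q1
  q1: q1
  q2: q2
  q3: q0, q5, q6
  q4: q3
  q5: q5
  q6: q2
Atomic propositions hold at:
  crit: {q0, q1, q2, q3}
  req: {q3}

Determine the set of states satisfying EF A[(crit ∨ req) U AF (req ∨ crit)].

Sat(crit ∨ req) = {q0, q1, q2, q3}
Sat(req ∨ crit) = {q0, q1, q2, q3}
AF (req ∨ crit): least fixpoint, start Z0 = {q0, q1, q2, q3}, add states with every successor in Z. Z1 = {q0, q1, q2, q3, q4, q6}; fixed.
Sat(AF (req ∨ crit)) = {q0, q1, q2, q3, q4, q6}
A[(crit ∨ req) U AF (req ∨ crit)]: least fixpoint, start Z0 = Sat(AF (req ∨ crit)) = {q0, q1, q2, q3, q4, q6}, add states in Sat(crit ∨ req) with every successor in Z. Already a fixed point.
Sat(A[(crit ∨ req) U AF (req ∨ crit)]) = {q0, q1, q2, q3, q4, q6}
EF A[(crit ∨ req) U AF (req ∨ crit)]: least fixpoint, start Z0 = {q0, q1, q2, q3, q4, q6}, add states with some successor in Z. Already a fixed point.
Sat(EF A[(crit ∨ req) U AF (req ∨ crit)]) = {q0, q1, q2, q3, q4, q6}

{q0, q1, q2, q3, q4, q6}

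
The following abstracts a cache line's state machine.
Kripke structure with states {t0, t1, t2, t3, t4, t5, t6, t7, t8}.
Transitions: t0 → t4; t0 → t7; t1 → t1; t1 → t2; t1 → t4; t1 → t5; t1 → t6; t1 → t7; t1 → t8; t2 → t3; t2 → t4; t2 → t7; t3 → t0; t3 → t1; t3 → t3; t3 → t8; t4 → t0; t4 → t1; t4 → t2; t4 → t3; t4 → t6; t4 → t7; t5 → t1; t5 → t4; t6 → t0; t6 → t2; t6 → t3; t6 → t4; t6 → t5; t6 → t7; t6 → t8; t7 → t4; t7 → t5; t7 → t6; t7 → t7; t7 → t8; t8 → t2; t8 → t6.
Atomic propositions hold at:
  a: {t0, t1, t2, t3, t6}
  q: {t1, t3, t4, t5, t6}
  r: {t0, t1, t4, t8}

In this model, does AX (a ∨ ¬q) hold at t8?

Yes

Sat(¬q) = {t0, t2, t7, t8}
Sat(a ∨ ¬q) = {t0, t1, t2, t3, t6, t7, t8}
Sat(AX (a ∨ ¬q)) = {s : every successor in {t0, t1, t2, t3, t6, t7, t8}} = {t3, t4, t8}
t8 ∈ Sat(AX (a ∨ ¬q)) = {t3, t4, t8}, so the formula holds at t8.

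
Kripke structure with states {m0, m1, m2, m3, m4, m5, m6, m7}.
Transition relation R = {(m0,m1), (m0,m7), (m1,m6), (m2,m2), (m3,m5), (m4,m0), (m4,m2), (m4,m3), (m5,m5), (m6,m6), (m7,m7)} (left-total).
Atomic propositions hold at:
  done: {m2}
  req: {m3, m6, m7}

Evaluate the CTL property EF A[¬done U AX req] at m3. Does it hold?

No

Sat(¬done) = {m0, m1, m3, m4, m5, m6, m7}
Sat(AX req) = {s : every successor in {m3, m6, m7}} = {m1, m6, m7}
A[¬done U AX req]: least fixpoint, start Z0 = Sat(AX req) = {m1, m6, m7}, add states in Sat(¬done) with every successor in Z. Z1 = {m0, m1, m6, m7}; fixed.
Sat(A[¬done U AX req]) = {m0, m1, m6, m7}
EF A[¬done U AX req]: least fixpoint, start Z0 = {m0, m1, m6, m7}, add states with some successor in Z. Z1 = {m0, m1, m4, m6, m7}; fixed.
Sat(EF A[¬done U AX req]) = {m0, m1, m4, m6, m7}
m3 ∉ Sat(EF A[¬done U AX req]) = {m0, m1, m4, m6, m7}, so the formula does not hold at m3.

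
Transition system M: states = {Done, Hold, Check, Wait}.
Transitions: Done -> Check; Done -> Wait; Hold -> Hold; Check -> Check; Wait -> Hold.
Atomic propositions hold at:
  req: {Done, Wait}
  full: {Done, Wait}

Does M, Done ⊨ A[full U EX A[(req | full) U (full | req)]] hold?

Sat(req | full) = {Done, Wait}
Sat(full | req) = {Done, Wait}
A[(req | full) U (full | req)]: least fixpoint, start Z0 = Sat((full | req)) = {Done, Wait}, add states in Sat(req | full) with every successor in Z. Already a fixed point.
Sat(A[(req | full) U (full | req)]) = {Done, Wait}
Sat(EX A[(req | full) U (full | req)]) = {s : some successor in {Done, Wait}} = {Done}
A[full U EX A[(req | full) U (full | req)]]: least fixpoint, start Z0 = Sat(EX A[(req | full) U (full | req)]) = {Done}, add states in Sat(full) with every successor in Z. Already a fixed point.
Sat(A[full U EX A[(req | full) U (full | req)]]) = {Done}
Done ∈ Sat(A[full U EX A[(req | full) U (full | req)]]) = {Done}, so the formula holds at Done.

Yes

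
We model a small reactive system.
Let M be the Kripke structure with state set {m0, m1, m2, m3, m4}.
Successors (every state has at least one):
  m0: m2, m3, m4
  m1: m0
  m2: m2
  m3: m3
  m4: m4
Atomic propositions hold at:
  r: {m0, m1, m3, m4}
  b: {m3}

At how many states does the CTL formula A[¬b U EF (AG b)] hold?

3

Sat(¬b) = {m0, m1, m2, m4}
AG b: greatest fixpoint, start Z0 = {m3}, keep only states in Sat with every successor in Z. Already a fixed point.
Sat(AG b) = {m3}
EF (AG b): least fixpoint, start Z0 = {m3}, add states with some successor in Z. Z1 = {m0, m3}; Z2 = {m0, m1, m3}; fixed.
Sat(EF (AG b)) = {m0, m1, m3}
A[¬b U EF (AG b)]: least fixpoint, start Z0 = Sat(EF (AG b)) = {m0, m1, m3}, add states in Sat(¬b) with every successor in Z. Already a fixed point.
Sat(A[¬b U EF (AG b)]) = {m0, m1, m3}
|Sat(A[¬b U EF (AG b)])| = |{m0, m1, m3}| = 3.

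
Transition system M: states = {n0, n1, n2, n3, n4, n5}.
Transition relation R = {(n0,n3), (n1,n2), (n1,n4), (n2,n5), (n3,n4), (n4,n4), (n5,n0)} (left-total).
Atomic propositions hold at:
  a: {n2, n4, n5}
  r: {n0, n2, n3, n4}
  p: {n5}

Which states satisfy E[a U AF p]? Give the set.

AF p: least fixpoint, start Z0 = {n5}, add states with every successor in Z. Z1 = {n2, n5}; fixed.
Sat(AF p) = {n2, n5}
E[a U AF p]: least fixpoint, start Z0 = Sat(AF p) = {n2, n5}, add states in Sat(a) with some successor in Z. Already a fixed point.
Sat(E[a U AF p]) = {n2, n5}

{n2, n5}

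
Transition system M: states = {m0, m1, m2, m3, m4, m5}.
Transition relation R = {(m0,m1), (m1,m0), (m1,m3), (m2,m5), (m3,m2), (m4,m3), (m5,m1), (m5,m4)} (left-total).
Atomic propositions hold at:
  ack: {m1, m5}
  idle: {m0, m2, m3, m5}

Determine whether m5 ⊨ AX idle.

Sat(AX idle) = {s : every successor in {m0, m2, m3, m5}} = {m1, m2, m3, m4}
m5 ∉ Sat(AX idle) = {m1, m2, m3, m4}, so the formula does not hold at m5.

No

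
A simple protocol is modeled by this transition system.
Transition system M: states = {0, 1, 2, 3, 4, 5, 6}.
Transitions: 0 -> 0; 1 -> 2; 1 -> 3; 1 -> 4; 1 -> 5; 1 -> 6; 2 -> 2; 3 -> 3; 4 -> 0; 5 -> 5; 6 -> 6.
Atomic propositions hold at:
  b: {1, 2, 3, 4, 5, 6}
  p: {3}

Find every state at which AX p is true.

Sat(AX p) = {s : every successor in {3}} = {3}

{3}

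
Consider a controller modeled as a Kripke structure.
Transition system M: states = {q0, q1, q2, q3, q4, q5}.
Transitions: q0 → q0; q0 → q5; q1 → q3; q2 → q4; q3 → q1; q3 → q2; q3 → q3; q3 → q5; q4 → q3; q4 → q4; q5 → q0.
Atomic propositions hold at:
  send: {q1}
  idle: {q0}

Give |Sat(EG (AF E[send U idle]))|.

2

E[send U idle]: least fixpoint, start Z0 = Sat(idle) = {q0}, add states in Sat(send) with some successor in Z. Already a fixed point.
Sat(E[send U idle]) = {q0}
AF E[send U idle]: least fixpoint, start Z0 = {q0}, add states with every successor in Z. Z1 = {q0, q5}; fixed.
Sat(AF E[send U idle]) = {q0, q5}
EG (AF E[send U idle]): greatest fixpoint, start Z0 = {q0, q5}, keep only states in Sat with some successor in Z. Already a fixed point.
Sat(EG (AF E[send U idle])) = {q0, q5}
|Sat(EG (AF E[send U idle]))| = |{q0, q5}| = 2.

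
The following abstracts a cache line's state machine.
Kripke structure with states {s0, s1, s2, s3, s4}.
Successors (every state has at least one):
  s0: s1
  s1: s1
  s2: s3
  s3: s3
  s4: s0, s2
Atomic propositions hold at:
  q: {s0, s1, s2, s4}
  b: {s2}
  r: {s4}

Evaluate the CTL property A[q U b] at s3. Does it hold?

A[q U b]: least fixpoint, start Z0 = Sat(b) = {s2}, add states in Sat(q) with every successor in Z. Already a fixed point.
Sat(A[q U b]) = {s2}
s3 ∉ Sat(A[q U b]) = {s2}, so the formula does not hold at s3.

No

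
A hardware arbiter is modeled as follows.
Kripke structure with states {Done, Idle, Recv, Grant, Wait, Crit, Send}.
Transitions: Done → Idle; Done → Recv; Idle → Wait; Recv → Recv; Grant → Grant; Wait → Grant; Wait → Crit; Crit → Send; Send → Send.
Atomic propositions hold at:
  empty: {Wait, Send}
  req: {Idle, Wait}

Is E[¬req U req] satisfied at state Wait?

Sat(¬req) = {Done, Recv, Grant, Crit, Send}
E[¬req U req]: least fixpoint, start Z0 = Sat(req) = {Idle, Wait}, add states in Sat(¬req) with some successor in Z. Z1 = {Done, Idle, Wait}; fixed.
Sat(E[¬req U req]) = {Done, Idle, Wait}
Wait ∈ Sat(E[¬req U req]) = {Done, Idle, Wait}, so the formula holds at Wait.

Yes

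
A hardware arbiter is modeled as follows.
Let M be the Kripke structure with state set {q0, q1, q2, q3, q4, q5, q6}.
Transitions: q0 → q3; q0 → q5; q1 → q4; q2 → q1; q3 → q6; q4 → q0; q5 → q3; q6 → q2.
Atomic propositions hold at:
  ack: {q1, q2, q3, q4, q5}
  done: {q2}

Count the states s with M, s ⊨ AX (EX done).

1

Sat(EX done) = {s : some successor in {q2}} = {q6}
Sat(AX (EX done)) = {s : every successor in {q6}} = {q3}
|Sat(AX (EX done))| = |{q3}| = 1.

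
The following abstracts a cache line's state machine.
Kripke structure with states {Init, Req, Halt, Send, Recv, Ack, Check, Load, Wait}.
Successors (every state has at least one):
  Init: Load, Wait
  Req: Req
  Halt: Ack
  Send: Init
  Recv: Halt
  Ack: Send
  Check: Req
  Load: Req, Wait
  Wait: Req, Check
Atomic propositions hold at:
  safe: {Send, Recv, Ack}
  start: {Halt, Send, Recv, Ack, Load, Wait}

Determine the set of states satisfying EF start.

EF start: least fixpoint, start Z0 = {Halt, Send, Recv, Ack, Load, Wait}, add states with some successor in Z. Z1 = {Init, Halt, Send, Recv, Ack, Load, Wait}; fixed.
Sat(EF start) = {Init, Halt, Send, Recv, Ack, Load, Wait}

{Init, Halt, Send, Recv, Ack, Load, Wait}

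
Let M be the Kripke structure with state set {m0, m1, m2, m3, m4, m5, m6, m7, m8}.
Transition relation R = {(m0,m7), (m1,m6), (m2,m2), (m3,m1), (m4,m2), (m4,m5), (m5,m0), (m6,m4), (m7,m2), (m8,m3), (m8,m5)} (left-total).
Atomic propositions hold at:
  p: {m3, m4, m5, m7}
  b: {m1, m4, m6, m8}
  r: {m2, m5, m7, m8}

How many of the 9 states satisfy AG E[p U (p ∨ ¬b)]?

5

Sat(¬b) = {m0, m2, m3, m5, m7}
Sat(p ∨ ¬b) = {m0, m2, m3, m4, m5, m7}
E[p U (p ∨ ¬b)]: least fixpoint, start Z0 = Sat((p ∨ ¬b)) = {m0, m2, m3, m4, m5, m7}, add states in Sat(p) with some successor in Z. Already a fixed point.
Sat(E[p U (p ∨ ¬b)]) = {m0, m2, m3, m4, m5, m7}
AG E[p U (p ∨ ¬b)]: greatest fixpoint, start Z0 = {m0, m2, m3, m4, m5, m7}, keep only states in Sat with every successor in Z. Z1 = {m0, m2, m4, m5, m7}; fixed.
Sat(AG E[p U (p ∨ ¬b)]) = {m0, m2, m4, m5, m7}
|Sat(AG E[p U (p ∨ ¬b)])| = |{m0, m2, m4, m5, m7}| = 5.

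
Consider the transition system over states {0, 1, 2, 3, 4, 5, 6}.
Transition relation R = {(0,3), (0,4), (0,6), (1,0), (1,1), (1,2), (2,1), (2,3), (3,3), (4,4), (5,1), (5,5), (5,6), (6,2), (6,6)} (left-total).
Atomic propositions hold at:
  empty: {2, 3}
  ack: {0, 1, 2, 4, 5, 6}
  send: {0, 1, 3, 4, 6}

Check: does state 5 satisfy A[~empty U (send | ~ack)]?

Sat(~empty) = {0, 1, 4, 5, 6}
Sat(~ack) = {3}
Sat(send | ~ack) = {0, 1, 3, 4, 6}
A[~empty U (send | ~ack)]: least fixpoint, start Z0 = Sat((send | ~ack)) = {0, 1, 3, 4, 6}, add states in Sat(~empty) with every successor in Z. Already a fixed point.
Sat(A[~empty U (send | ~ack)]) = {0, 1, 3, 4, 6}
5 ∉ Sat(A[~empty U (send | ~ack)]) = {0, 1, 3, 4, 6}, so the formula does not hold at 5.

No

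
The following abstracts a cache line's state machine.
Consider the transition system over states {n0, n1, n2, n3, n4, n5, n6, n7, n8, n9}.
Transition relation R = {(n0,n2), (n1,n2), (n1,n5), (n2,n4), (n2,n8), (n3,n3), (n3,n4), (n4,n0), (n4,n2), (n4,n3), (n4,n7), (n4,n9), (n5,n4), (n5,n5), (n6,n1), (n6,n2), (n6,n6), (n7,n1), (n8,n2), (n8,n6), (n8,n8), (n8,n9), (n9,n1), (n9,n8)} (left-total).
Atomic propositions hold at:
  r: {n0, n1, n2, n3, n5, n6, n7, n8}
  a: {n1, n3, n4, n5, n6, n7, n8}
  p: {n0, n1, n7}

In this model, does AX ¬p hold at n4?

Sat(¬p) = {n2, n3, n4, n5, n6, n8, n9}
Sat(AX ¬p) = {s : every successor in {n2, n3, n4, n5, n6, n8, n9}} = {n0, n1, n2, n3, n5, n8}
n4 ∉ Sat(AX ¬p) = {n0, n1, n2, n3, n5, n8}, so the formula does not hold at n4.

No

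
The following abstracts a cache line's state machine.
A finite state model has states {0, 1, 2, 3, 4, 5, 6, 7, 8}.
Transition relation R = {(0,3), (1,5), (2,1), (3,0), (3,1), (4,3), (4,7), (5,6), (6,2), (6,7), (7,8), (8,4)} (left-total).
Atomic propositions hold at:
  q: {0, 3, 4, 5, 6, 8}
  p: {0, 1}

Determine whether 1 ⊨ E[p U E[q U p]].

E[q U p]: least fixpoint, start Z0 = Sat(p) = {0, 1}, add states in Sat(q) with some successor in Z. Z1 = {0, 1, 3}; Z2 = {0, 1, 3, 4}; Z3 = {0, 1, 3, 4, 8}; fixed.
Sat(E[q U p]) = {0, 1, 3, 4, 8}
E[p U E[q U p]]: least fixpoint, start Z0 = Sat(E[q U p]) = {0, 1, 3, 4, 8}, add states in Sat(p) with some successor in Z. Already a fixed point.
Sat(E[p U E[q U p]]) = {0, 1, 3, 4, 8}
1 ∈ Sat(E[p U E[q U p]]) = {0, 1, 3, 4, 8}, so the formula holds at 1.

Yes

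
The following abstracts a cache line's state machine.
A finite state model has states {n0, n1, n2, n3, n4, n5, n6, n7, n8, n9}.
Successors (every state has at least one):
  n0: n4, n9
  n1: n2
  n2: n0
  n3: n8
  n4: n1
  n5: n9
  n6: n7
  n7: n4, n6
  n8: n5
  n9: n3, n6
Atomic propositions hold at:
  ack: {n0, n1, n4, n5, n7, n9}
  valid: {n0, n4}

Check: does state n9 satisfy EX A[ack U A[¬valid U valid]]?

No

Sat(¬valid) = {n1, n2, n3, n5, n6, n7, n8, n9}
A[¬valid U valid]: least fixpoint, start Z0 = Sat(valid) = {n0, n4}, add states in Sat(¬valid) with every successor in Z. Z1 = {n0, n2, n4}; Z2 = {n0, n1, n2, n4}; fixed.
Sat(A[¬valid U valid]) = {n0, n1, n2, n4}
A[ack U A[¬valid U valid]]: least fixpoint, start Z0 = Sat(A[¬valid U valid]) = {n0, n1, n2, n4}, add states in Sat(ack) with every successor in Z. Already a fixed point.
Sat(A[ack U A[¬valid U valid]]) = {n0, n1, n2, n4}
Sat(EX A[ack U A[¬valid U valid]]) = {s : some successor in {n0, n1, n2, n4}} = {n0, n1, n2, n4, n7}
n9 ∉ Sat(EX A[ack U A[¬valid U valid]]) = {n0, n1, n2, n4, n7}, so the formula does not hold at n9.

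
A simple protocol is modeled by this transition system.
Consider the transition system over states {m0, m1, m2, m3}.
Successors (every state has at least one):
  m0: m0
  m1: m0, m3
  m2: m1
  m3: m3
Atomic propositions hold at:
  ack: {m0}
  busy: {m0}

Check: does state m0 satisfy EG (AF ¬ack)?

Sat(¬ack) = {m1, m2, m3}
AF ¬ack: least fixpoint, start Z0 = {m1, m2, m3}, add states with every successor in Z. Already a fixed point.
Sat(AF ¬ack) = {m1, m2, m3}
EG (AF ¬ack): greatest fixpoint, start Z0 = {m1, m2, m3}, keep only states in Sat with some successor in Z. Already a fixed point.
Sat(EG (AF ¬ack)) = {m1, m2, m3}
m0 ∉ Sat(EG (AF ¬ack)) = {m1, m2, m3}, so the formula does not hold at m0.

No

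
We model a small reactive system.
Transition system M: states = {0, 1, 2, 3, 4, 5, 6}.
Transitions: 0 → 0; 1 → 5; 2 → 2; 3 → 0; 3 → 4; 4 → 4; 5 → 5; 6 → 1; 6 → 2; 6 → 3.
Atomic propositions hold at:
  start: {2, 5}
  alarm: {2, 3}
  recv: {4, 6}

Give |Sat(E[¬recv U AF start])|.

Sat(¬recv) = {0, 1, 2, 3, 5}
AF start: least fixpoint, start Z0 = {2, 5}, add states with every successor in Z. Z1 = {1, 2, 5}; fixed.
Sat(AF start) = {1, 2, 5}
E[¬recv U AF start]: least fixpoint, start Z0 = Sat(AF start) = {1, 2, 5}, add states in Sat(¬recv) with some successor in Z. Already a fixed point.
Sat(E[¬recv U AF start]) = {1, 2, 5}
|Sat(E[¬recv U AF start])| = |{1, 2, 5}| = 3.

3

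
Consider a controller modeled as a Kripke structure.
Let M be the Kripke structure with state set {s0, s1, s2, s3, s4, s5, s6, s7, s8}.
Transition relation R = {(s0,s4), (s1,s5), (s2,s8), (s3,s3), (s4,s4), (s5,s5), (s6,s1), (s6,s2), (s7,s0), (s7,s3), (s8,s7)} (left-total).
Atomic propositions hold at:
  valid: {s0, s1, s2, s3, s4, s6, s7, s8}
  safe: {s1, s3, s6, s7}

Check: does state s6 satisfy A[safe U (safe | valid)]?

Sat(safe | valid) = {s0, s1, s2, s3, s4, s6, s7, s8}
A[safe U (safe | valid)]: least fixpoint, start Z0 = Sat((safe | valid)) = {s0, s1, s2, s3, s4, s6, s7, s8}, add states in Sat(safe) with every successor in Z. Already a fixed point.
Sat(A[safe U (safe | valid)]) = {s0, s1, s2, s3, s4, s6, s7, s8}
s6 ∈ Sat(A[safe U (safe | valid)]) = {s0, s1, s2, s3, s4, s6, s7, s8}, so the formula holds at s6.

Yes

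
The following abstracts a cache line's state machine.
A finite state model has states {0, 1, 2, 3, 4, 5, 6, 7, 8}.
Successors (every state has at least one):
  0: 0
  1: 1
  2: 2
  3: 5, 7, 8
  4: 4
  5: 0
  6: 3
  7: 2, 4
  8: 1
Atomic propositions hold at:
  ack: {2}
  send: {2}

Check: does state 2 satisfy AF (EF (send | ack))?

Sat(send | ack) = {2}
EF (send | ack): least fixpoint, start Z0 = {2}, add states with some successor in Z. Z1 = {2, 7}; Z2 = {2, 3, 7}; Z3 = {2, 3, 6, 7}; fixed.
Sat(EF (send | ack)) = {2, 3, 6, 7}
AF (EF (send | ack)): least fixpoint, start Z0 = {2, 3, 6, 7}, add states with every successor in Z. Already a fixed point.
Sat(AF (EF (send | ack))) = {2, 3, 6, 7}
2 ∈ Sat(AF (EF (send | ack))) = {2, 3, 6, 7}, so the formula holds at 2.

Yes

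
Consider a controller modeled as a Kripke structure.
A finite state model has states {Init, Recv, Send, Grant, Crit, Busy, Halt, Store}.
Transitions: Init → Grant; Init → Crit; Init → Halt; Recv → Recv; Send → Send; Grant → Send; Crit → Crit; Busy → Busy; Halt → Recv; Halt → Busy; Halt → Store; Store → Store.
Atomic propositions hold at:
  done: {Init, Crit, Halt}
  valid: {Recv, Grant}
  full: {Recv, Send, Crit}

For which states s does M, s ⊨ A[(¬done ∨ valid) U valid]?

{Recv, Grant}

Sat(¬done) = {Recv, Send, Grant, Busy, Store}
Sat(¬done ∨ valid) = {Recv, Send, Grant, Busy, Store}
A[(¬done ∨ valid) U valid]: least fixpoint, start Z0 = Sat(valid) = {Recv, Grant}, add states in Sat(¬done ∨ valid) with every successor in Z. Already a fixed point.
Sat(A[(¬done ∨ valid) U valid]) = {Recv, Grant}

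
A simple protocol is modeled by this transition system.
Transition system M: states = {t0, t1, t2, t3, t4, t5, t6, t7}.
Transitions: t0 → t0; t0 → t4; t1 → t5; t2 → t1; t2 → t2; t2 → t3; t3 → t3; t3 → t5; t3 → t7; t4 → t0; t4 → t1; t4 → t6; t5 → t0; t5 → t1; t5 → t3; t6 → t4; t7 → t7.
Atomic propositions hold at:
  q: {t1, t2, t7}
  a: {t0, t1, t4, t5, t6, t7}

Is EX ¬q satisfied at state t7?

No

Sat(¬q) = {t0, t3, t4, t5, t6}
Sat(EX ¬q) = {s : some successor in {t0, t3, t4, t5, t6}} = {t0, t1, t2, t3, t4, t5, t6}
t7 ∉ Sat(EX ¬q) = {t0, t1, t2, t3, t4, t5, t6}, so the formula does not hold at t7.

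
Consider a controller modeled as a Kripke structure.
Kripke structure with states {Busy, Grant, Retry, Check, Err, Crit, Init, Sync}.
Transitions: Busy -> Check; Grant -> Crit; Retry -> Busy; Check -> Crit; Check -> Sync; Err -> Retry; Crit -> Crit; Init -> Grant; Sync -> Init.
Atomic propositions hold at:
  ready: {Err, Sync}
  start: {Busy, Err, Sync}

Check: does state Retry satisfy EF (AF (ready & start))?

Sat(ready & start) = {Err, Sync}
AF (ready & start): least fixpoint, start Z0 = {Err, Sync}, add states with every successor in Z. Already a fixed point.
Sat(AF (ready & start)) = {Err, Sync}
EF (AF (ready & start)): least fixpoint, start Z0 = {Err, Sync}, add states with some successor in Z. Z1 = {Check, Err, Sync}; Z2 = {Busy, Check, Err, Sync}; Z3 = {Busy, Retry, Check, Err, Sync}; fixed.
Sat(EF (AF (ready & start))) = {Busy, Retry, Check, Err, Sync}
Retry ∈ Sat(EF (AF (ready & start))) = {Busy, Retry, Check, Err, Sync}, so the formula holds at Retry.

Yes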